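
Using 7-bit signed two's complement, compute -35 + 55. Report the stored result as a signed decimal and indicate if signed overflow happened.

20; no overflow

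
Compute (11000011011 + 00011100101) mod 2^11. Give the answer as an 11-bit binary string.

  11000011011
+ 00011100101
= 11100000000

11100000000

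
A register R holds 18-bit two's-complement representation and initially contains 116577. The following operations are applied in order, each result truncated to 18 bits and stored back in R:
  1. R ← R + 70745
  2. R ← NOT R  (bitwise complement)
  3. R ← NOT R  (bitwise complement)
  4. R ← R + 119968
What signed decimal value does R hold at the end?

45146

Start: R = 116577 = 011100011101100001.
R = 116577 + 70745 = 187322; wraps to -74822 = 101101101110111010
R = NOT 101101101110111010 = 010010010001000101 = 74821
R = NOT 010010010001000101 = 101101101110111010 = -74822
R = -74822 + 119968 = 45146 = 001011000001011010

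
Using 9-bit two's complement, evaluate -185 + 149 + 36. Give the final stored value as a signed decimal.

0

-185 + 149 = -36 (111011100)
-36 + 36 = 0 (000000000)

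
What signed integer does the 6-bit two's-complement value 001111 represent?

15

MSB is 0, so the value is non-negative: 001111 = 15.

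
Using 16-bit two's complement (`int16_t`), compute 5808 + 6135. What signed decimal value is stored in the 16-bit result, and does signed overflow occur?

11943; no overflow

5808 → 0001011010110000
6135 → 0001011111110111
  0001011010110000
+ 0001011111110111
= 0010111010100111
Result 0010111010100111: MSB = 0 → value 11943.
Both addends are non-negative and so is the stored result: no signed overflow.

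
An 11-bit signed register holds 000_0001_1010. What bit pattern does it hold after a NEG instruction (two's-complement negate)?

11111100110

Invert: 11111100101. Add 1: 11111100110.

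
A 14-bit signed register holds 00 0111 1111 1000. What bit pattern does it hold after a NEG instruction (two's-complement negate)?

Invert: 11100000000111. Add 1: 11100000001000.
Check: 00011111111000 = 2040, 11100000001000 = -2040.

11100000001000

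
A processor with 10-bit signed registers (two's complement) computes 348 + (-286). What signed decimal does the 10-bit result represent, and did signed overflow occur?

62; no overflow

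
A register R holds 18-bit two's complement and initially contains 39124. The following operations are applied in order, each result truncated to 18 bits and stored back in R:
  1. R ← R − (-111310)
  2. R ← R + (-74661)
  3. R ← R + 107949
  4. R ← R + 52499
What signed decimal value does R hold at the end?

Start: R = 39124 = 001001100011010100.
R = 39124 − (-111310) = 150434; wraps to -111710 = 100100101110100010
R = -111710 + (-74661) = -186371; wraps to 75773 = 010010011111111101
R = 75773 + 107949 = 183722; wraps to -78422 = 101100110110101010
R = -78422 + 52499 = -25923 = 111001101010111101

-25923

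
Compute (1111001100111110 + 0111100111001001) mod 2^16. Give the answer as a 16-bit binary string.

  1111001100111110
+ 0111100111001001
= 0110110100000111  (discard carry-out 1)

0110110100000111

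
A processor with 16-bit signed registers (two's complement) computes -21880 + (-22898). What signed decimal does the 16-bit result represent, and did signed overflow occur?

20758; overflow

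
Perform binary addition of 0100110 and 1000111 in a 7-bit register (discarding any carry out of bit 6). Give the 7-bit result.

  0100110
+ 1000111
= 1101101

1101101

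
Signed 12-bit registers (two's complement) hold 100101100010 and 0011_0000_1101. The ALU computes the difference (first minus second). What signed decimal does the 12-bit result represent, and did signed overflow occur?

1621; overflow

100101100010 = -1694 (signed)
0011_0000_1101 → 001100001101 = 781 (signed)
Subtract via negate-and-add: invert 001100001101 + 1 = 110011110011 (i.e. -781).
  100101100010
+ 110011110011
= 011001010101  (discard carry-out 1)
Result 011001010101: MSB = 0 → value 1621.
Both addends (after negating the subtrahend) are negative but the stored result is non-negative: signed overflow. The true value -1694 − 781 = -2475 lies outside [-2048, 2047].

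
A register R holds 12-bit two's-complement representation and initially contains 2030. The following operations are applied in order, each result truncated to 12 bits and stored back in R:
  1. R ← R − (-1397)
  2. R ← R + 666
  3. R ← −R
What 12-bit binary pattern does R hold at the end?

000000000011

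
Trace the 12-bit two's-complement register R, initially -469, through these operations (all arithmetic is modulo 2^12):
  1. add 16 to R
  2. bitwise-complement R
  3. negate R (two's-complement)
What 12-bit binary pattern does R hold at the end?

Start: R = -469 = 111000101011.
R = -469 + 16 = -453 = 111000111011
R = NOT 111000111011 = 000111000100 = 452
R = −(452) = -452 = 111000111100

111000111100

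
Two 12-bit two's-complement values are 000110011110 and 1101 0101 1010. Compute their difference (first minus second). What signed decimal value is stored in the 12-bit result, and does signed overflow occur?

1092; no overflow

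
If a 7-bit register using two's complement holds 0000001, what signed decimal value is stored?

1

MSB is 0, so the value is non-negative: 0000001 = 1.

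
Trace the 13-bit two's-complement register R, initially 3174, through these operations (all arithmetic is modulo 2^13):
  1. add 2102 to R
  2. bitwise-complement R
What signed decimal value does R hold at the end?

Start: R = 3174 = 0110001100110.
R = 3174 + 2102 = 5276; wraps to -2916 = 1010010011100
R = NOT 1010010011100 = 0101101100011 = 2915

2915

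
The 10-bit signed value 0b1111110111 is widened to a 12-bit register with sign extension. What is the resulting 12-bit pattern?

111111110111

MSB of 1111110111 is 1; replicate it into the new high bits.
11|1111110111 → 111111110111 (still -9).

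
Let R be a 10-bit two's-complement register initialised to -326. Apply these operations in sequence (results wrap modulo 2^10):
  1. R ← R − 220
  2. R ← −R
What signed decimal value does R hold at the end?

-478

Start: R = -326 = 1010111010.
R = -326 − 220 = -546; wraps to 478 = 0111011110
R = −(478) = -478 = 1000100010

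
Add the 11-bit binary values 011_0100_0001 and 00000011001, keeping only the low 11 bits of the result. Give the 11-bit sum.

  01101000001
+ 00000011001
= 01101011010

01101011010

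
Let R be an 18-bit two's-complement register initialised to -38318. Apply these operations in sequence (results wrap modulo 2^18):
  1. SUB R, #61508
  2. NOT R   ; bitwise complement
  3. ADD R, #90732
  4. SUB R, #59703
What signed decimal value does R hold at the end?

130854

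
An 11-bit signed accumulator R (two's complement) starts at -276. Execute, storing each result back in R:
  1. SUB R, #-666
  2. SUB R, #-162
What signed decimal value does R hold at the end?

Start: R = -276 = 11011101100.
R = -276 − (-666) = 390 = 00110000110
R = 390 − (-162) = 552 = 01000101000

552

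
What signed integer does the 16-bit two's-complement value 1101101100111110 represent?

MSB is 1, so the value is negative.
Unsigned reading: 56126. Subtract 2^16 = 65536: 56126 − 65536 = -9410.

-9410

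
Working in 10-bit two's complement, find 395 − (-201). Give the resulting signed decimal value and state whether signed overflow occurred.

395 → 0110001011
-201 → 1100110111
Subtract via negate-and-add: invert 1100110111 + 1 = 0011001001 (i.e. 201).
  0110001011
+ 0011001001
= 1001010100
Result 1001010100: MSB = 1 → 596 − 1024 = -428.
Both addends (after negating the subtrahend) are non-negative but the stored result is negative: signed overflow. The true value 395 − (-201) = 596 lies outside [-512, 511].

-428; overflow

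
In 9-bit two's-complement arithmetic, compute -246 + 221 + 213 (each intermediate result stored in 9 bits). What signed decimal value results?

188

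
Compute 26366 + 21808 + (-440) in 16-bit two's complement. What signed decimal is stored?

26366 + 21808 = 48174 → wraps to -17362 (1011110000101110)
-17362 + (-440) = -17802 (1011101001110110)

-17802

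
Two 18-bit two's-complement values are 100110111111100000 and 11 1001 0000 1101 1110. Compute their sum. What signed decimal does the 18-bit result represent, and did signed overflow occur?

-130882; no overflow

100110111111100000 = -102432 (signed)
11 1001 0000 1101 1110 → 111001000011011110 = -28450 (signed)
  100110111111100000
+ 111001000011011110
= 100000000010111110  (discard carry-out 1)
Result 100000000010111110: MSB = 1 → 131262 − 262144 = -130882.
Both addends are negative and so is the stored result: no signed overflow.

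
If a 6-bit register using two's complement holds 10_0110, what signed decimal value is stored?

-26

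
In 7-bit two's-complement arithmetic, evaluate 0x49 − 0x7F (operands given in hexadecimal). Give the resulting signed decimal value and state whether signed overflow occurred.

-54; no overflow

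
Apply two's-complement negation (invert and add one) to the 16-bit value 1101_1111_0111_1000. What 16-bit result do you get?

0010000010001000

Invert: 0010000010000111. Add 1: 0010000010001000.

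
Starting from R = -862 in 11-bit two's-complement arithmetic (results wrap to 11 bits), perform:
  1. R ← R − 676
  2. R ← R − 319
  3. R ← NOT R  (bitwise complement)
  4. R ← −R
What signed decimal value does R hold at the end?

192

Start: R = -862 = 10010100010.
R = -862 − 676 = -1538; wraps to 510 = 00111111110
R = 510 − 319 = 191 = 00010111111
R = NOT 00010111111 = 11101000000 = -192
R = −(-192) = 192 = 00011000000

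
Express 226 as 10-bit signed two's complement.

226 is non-negative, so write it directly in 10 bits: 0011100010.

0011100010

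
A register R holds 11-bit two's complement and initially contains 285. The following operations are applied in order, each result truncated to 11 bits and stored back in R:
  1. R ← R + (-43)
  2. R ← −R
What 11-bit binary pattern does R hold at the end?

11100001110

Start: R = 285 = 00100011101.
R = 285 + (-43) = 242 = 00011110010
R = −(242) = -242 = 11100001110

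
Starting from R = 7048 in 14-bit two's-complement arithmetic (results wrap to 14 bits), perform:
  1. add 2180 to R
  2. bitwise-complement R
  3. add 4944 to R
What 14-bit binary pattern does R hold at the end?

10111101000011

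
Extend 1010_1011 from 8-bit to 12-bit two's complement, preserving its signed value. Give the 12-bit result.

MSB of 10101011 is 1; replicate it into the new high bits.
1111|10101011 → 111110101011 (still -85).

111110101011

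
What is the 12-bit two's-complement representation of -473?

|-473| = 473 = 000111011001 in 12 bits.
Invert the bits: 111000100110. Add 1: 111000100111.
Check: 111000100111 reads as 3623 − 4096 = -473.

111000100111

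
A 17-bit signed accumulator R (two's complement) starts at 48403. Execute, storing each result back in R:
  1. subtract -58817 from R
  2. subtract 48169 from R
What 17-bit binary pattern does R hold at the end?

01110011010101011

Start: R = 48403 = 01011110100010011.
R = 48403 − (-58817) = 107220; wraps to -23852 = 11010001011010100
R = -23852 − 48169 = -72021; wraps to 59051 = 01110011010101011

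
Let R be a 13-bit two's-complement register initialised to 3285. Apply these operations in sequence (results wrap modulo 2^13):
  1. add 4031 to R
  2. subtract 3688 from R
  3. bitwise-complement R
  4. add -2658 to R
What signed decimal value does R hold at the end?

Start: R = 3285 = 0110011010101.
R = 3285 + 4031 = 7316; wraps to -876 = 1110010010100
R = -876 − 3688 = -4564; wraps to 3628 = 0111000101100
R = NOT 0111000101100 = 1000111010011 = -3629
R = -3629 + (-2658) = -6287; wraps to 1905 = 0011101110001

1905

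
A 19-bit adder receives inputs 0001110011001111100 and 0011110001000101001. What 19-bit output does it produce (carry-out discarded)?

0101100100010100101

  0001110011001111100
+ 0011110001000101001
= 0101100100010100101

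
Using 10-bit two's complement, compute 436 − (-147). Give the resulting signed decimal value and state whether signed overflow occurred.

-441; overflow

436 → 0110110100
-147 → 1101101101
Subtract via negate-and-add: invert 1101101101 + 1 = 0010010011 (i.e. 147).
  0110110100
+ 0010010011
= 1001000111
Result 1001000111: MSB = 1 → 583 − 1024 = -441.
Both addends (after negating the subtrahend) are non-negative but the stored result is negative: signed overflow. The true value 436 − (-147) = 583 lies outside [-512, 511].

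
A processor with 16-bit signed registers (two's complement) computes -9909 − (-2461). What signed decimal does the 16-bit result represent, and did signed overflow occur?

-9909 → 1101100101001011
-2461 → 1111011001100011
Subtract via negate-and-add: invert 1111011001100011 + 1 = 0000100110011101 (i.e. 2461).
  1101100101001011
+ 0000100110011101
= 1110001011101000
Result 1110001011101000: MSB = 1 → 58088 − 65536 = -7448.
Addends (after negating the subtrahend) have opposite signs, so signed overflow cannot occur.

-7448; no overflow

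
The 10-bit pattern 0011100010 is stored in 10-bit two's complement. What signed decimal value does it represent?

MSB is 0, so the value is non-negative: 0011100010 = 226.

226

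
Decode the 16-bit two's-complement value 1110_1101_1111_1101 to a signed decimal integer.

-4611

MSB is 1, so the value is negative.
Invert: 0001001000000010. Add 1: 0001001000000011 = 4611. So the value is −4611.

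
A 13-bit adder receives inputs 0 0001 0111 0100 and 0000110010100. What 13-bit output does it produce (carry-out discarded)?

0001100001000

  0000101110100
+ 0000110010100
= 0001100001000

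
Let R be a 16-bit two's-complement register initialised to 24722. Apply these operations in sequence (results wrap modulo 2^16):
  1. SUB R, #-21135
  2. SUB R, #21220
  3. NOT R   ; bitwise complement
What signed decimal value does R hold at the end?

Start: R = 24722 = 0110000010010010.
R = 24722 − (-21135) = 45857; wraps to -19679 = 1011001100100001
R = -19679 − 21220 = -40899; wraps to 24637 = 0110000000111101
R = NOT 0110000000111101 = 1001111111000010 = -24638

-24638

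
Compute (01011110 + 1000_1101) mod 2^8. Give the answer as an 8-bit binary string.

11101011

  01011110
+ 10001101
= 11101011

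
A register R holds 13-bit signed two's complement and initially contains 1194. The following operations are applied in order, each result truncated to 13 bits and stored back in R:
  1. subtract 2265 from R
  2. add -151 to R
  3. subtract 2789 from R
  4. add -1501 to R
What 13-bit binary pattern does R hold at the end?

Start: R = 1194 = 0010010101010.
R = 1194 − 2265 = -1071 = 1101111010001
R = -1071 + (-151) = -1222 = 1101100111010
R = -1222 − 2789 = -4011 = 1000001010101
R = -4011 + (-1501) = -5512; wraps to 2680 = 0101001111000

0101001111000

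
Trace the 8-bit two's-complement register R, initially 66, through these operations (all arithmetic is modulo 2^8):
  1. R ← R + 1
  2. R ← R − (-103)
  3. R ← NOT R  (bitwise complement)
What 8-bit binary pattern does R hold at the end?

01010101

Start: R = 66 = 01000010.
R = 66 + 1 = 67 = 01000011
R = 67 − (-103) = 170; wraps to -86 = 10101010
R = NOT 10101010 = 01010101 = 85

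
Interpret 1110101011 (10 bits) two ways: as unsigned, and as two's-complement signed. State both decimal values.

unsigned = 939, signed = -85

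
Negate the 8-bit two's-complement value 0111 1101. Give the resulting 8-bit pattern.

10000011

Invert: 10000010. Add 1: 10000011.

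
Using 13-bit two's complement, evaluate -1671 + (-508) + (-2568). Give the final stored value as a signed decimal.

3445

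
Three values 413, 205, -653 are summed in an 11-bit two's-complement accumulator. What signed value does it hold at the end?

-35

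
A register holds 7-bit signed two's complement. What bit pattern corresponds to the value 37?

0100101

37 is non-negative, so write it directly in 7 bits: 0100101.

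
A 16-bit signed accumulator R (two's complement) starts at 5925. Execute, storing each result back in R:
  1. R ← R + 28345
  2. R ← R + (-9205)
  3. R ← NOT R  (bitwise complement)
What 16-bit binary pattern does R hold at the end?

Start: R = 5925 = 0001011100100101.
R = 5925 + 28345 = 34270; wraps to -31266 = 1000010111011110
R = -31266 + (-9205) = -40471; wraps to 25065 = 0110000111101001
R = NOT 0110000111101001 = 1001111000010110 = -25066

1001111000010110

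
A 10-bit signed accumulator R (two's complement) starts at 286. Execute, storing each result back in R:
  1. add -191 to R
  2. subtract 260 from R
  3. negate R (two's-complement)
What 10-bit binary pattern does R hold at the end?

Start: R = 286 = 0100011110.
R = 286 + (-191) = 95 = 0001011111
R = 95 − 260 = -165 = 1101011011
R = −(-165) = 165 = 0010100101

0010100101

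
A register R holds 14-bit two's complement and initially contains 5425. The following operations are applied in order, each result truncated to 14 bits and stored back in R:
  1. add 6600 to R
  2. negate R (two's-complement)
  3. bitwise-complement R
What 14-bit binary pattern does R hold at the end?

10111011111000

Start: R = 5425 = 01010100110001.
R = 5425 + 6600 = 12025; wraps to -4359 = 10111011111001
R = −(-4359) = 4359 = 01000100000111
R = NOT 01000100000111 = 10111011111000 = -4360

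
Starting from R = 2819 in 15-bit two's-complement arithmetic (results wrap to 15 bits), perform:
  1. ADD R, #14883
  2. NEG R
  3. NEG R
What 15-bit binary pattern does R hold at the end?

100010100100110

Start: R = 2819 = 000101100000011.
R = 2819 + 14883 = 17702; wraps to -15066 = 100010100100110
R = −(-15066) = 15066 = 011101011011010
R = −(15066) = -15066 = 100010100100110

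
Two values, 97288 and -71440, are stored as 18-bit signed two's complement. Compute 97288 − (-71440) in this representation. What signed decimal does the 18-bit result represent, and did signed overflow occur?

-93416; overflow

97288 → 010111110000001000
-71440 → 101110100011110000
Subtract via negate-and-add: invert 101110100011110000 + 1 = 010001011100010000 (i.e. 71440).
  010111110000001000
+ 010001011100010000
= 101001001100011000
Result 101001001100011000: MSB = 1 → 168728 − 262144 = -93416.
Both addends (after negating the subtrahend) are non-negative but the stored result is negative: signed overflow. The true value 97288 − (-71440) = 168728 lies outside [-131072, 131071].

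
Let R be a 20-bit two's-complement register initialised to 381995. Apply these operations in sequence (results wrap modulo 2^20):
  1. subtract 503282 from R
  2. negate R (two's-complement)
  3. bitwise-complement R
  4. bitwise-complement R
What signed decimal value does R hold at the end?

121287

Start: R = 381995 = 01011101010000101011.
R = 381995 − 503282 = -121287 = 11100010011000111001
R = −(-121287) = 121287 = 00011101100111000111
R = NOT 00011101100111000111 = 11100010011000111000 = -121288
R = NOT 11100010011000111000 = 00011101100111000111 = 121287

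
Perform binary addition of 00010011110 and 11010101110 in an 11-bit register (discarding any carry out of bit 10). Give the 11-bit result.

  00010011110
+ 11010101110
= 11101001100

11101001100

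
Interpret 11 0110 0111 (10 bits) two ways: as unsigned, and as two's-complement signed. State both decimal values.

unsigned = 871, signed = -153

Unsigned: 1101100111 = 871.
Signed: MSB=1 → 871 − 1024 = -153.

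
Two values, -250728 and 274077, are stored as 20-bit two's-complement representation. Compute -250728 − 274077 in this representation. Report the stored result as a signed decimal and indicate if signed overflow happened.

-250728 → 11000010110010011000
274077 → 01000010111010011101
Subtract via negate-and-add: invert 01000010111010011101 + 1 = 10111101000101100011 (i.e. -274077).
  11000010110010011000
+ 10111101000101100011
= 01111111110111111011  (discard carry-out 1)
Result 01111111110111111011: MSB = 0 → value 523771.
Both addends (after negating the subtrahend) are negative but the stored result is non-negative: signed overflow. The true value -250728 − 274077 = -524805 lies outside [-524288, 524287].

523771; overflow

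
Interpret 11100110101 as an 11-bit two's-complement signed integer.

-203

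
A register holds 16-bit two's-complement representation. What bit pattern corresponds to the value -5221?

|-5221| = 5221 = 0001010001100101 in 16 bits.
Invert the bits: 1110101110011010. Add 1: 1110101110011011.

1110101110011011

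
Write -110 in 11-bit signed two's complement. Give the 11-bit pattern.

11110010010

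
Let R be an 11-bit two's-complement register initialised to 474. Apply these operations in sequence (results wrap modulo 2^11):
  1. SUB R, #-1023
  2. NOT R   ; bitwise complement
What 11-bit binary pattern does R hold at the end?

Start: R = 474 = 00111011010.
R = 474 − (-1023) = 1497; wraps to -551 = 10111011001
R = NOT 10111011001 = 01000100110 = 550

01000100110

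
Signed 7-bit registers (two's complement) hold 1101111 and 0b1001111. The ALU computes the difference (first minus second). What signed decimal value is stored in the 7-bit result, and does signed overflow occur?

1101111 = -17 (signed)
0b1001111 → 1001111 = -49 (signed)
Subtract via negate-and-add: invert 1001111 + 1 = 0110001 (i.e. 49).
  1101111
+ 0110001
= 0100000  (discard carry-out 1)
Result 0100000: MSB = 0 → value 32.
Addends (after negating the subtrahend) have opposite signs, so signed overflow cannot occur.

32; no overflow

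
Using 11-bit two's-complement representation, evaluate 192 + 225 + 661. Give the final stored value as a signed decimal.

192 + 225 = 417 (00110100001)
417 + 661 = 1078 → wraps to -970 (10000110110)

-970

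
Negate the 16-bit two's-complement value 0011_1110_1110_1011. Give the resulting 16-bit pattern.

1100000100010101

Invert: 1100000100010100. Add 1: 1100000100010101.
Check: 0011111011101011 = 16107, 1100000100010101 = -16107.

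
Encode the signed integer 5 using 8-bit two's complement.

5 is non-negative, so write it directly in 8 bits: 00000101.

00000101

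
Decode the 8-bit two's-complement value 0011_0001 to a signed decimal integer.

MSB is 0, so the value is non-negative: 00110001 = 49.

49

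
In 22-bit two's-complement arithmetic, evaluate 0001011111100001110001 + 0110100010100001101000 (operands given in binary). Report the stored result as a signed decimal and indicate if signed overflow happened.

-2088743; overflow

0001011111100001110001 = 391281 (signed)
0110100010100001101000 = 1714280 (signed)
  0001011111100001110001
+ 0110100010100001101000
= 1000000010000011011001
Result 1000000010000011011001: MSB = 1 → 2105561 − 4194304 = -2088743.
Both addends are non-negative but the stored result is negative: signed overflow. The true value 391281 + 1714280 = 2105561 lies outside [-2097152, 2097151].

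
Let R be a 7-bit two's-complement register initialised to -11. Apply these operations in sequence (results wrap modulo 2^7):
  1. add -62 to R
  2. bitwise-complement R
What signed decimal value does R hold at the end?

-56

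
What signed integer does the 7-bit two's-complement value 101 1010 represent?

-38

MSB is 1, so the value is negative.
Invert: 0100101. Add 1: 0100110 = 38. So the value is −38.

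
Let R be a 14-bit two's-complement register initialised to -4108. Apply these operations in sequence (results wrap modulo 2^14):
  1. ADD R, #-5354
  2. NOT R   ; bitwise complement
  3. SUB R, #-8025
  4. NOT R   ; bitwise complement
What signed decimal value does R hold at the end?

Start: R = -4108 = 10111111110100.
R = -4108 + (-5354) = -9462; wraps to 6922 = 01101100001010
R = NOT 01101100001010 = 10010011110101 = -6923
R = -6923 − (-8025) = 1102 = 00010001001110
R = NOT 00010001001110 = 11101110110001 = -1103

-1103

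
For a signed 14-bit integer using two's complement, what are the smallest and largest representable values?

min = -8192, max = 8191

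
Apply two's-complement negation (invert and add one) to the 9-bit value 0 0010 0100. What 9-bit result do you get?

Invert: 111011011. Add 1: 111011100.
Check: 000100100 = 36, 111011100 = -36.

111011100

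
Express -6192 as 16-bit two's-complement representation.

|-6192| = 6192 = 0001100000110000 in 16 bits.
Invert the bits: 1110011111001111. Add 1: 1110011111010000.

1110011111010000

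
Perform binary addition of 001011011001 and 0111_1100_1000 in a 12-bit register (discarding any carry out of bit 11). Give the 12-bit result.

101010100001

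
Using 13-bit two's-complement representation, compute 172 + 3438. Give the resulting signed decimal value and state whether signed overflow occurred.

3610; no overflow

172 → 0000010101100
3438 → 0110101101110
  0000010101100
+ 0110101101110
= 0111000011010
Result 0111000011010: MSB = 0 → value 3610.
Both addends are non-negative and so is the stored result: no signed overflow.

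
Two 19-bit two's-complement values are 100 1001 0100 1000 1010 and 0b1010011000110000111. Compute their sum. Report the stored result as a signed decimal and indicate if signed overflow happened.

116241; overflow

100 1001 0100 1000 1010 → 1001001010010001010 = -224118 (signed)
0b1010011000110000111 → 1010011000110000111 = -183929 (signed)
  1001001010010001010
+ 1010011000110000111
= 0011100011000010001  (discard carry-out 1)
Result 0011100011000010001: MSB = 0 → value 116241.
Both addends are negative but the stored result is non-negative: signed overflow. The true value -224118 + (-183929) = -408047 lies outside [-262144, 262143].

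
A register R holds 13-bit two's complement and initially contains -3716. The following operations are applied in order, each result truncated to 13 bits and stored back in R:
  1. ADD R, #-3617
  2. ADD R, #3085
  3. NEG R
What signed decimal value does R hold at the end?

-3944

Start: R = -3716 = 1000101111100.
R = -3716 + (-3617) = -7333; wraps to 859 = 0001101011011
R = 859 + 3085 = 3944 = 0111101101000
R = −(3944) = -3944 = 1000010011000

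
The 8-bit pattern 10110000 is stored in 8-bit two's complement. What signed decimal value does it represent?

-80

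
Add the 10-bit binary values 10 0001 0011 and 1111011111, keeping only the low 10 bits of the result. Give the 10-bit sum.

  1000010011
+ 1111011111
= 0111110010  (discard carry-out 1)

0111110010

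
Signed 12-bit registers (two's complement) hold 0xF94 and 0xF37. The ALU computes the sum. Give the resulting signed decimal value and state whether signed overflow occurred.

-309; no overflow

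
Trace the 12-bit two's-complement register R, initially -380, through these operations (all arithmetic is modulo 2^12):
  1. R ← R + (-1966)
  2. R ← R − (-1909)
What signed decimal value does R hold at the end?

-437

Start: R = -380 = 111010000100.
R = -380 + (-1966) = -2346; wraps to 1750 = 011011010110
R = 1750 − (-1909) = 3659; wraps to -437 = 111001001011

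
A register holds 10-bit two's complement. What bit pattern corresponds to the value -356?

|-356| = 356 = 0101100100 in 10 bits.
Invert the bits: 1010011011. Add 1: 1010011100.

1010011100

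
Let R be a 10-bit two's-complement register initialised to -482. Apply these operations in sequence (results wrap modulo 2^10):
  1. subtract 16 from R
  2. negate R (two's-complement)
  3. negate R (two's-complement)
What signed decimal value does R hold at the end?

-498

Start: R = -482 = 1000011110.
R = -482 − 16 = -498 = 1000001110
R = −(-498) = 498 = 0111110010
R = −(498) = -498 = 1000001110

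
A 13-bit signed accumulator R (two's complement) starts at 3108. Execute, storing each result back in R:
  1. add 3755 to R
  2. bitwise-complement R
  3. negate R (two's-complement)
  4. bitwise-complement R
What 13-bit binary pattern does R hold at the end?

Start: R = 3108 = 0110000100100.
R = 3108 + 3755 = 6863; wraps to -1329 = 1101011001111
R = NOT 1101011001111 = 0010100110000 = 1328
R = −(1328) = -1328 = 1101011010000
R = NOT 1101011010000 = 0010100101111 = 1327

0010100101111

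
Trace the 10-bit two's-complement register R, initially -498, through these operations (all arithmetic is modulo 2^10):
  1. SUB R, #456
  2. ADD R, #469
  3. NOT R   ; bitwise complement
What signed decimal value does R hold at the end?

484

Start: R = -498 = 1000001110.
R = -498 − 456 = -954; wraps to 70 = 0001000110
R = 70 + 469 = 539; wraps to -485 = 1000011011
R = NOT 1000011011 = 0111100100 = 484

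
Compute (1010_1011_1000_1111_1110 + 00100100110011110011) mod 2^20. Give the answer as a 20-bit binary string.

  10101011100011111110
+ 00100100110011110011
= 11010000010111110001

11010000010111110001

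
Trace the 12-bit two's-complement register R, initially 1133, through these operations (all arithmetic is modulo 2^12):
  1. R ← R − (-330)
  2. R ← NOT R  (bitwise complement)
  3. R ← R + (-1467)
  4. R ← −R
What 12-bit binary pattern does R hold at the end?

101101110011

Start: R = 1133 = 010001101101.
R = 1133 − (-330) = 1463 = 010110110111
R = NOT 010110110111 = 101001001000 = -1464
R = -1464 + (-1467) = -2931; wraps to 1165 = 010010001101
R = −(1165) = -1165 = 101101110011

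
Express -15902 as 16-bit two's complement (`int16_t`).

|-15902| = 15902 = 0011111000011110 in 16 bits.
Invert the bits: 1100000111100001. Add 1: 1100000111100010.

1100000111100010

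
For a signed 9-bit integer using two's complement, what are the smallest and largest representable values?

min = -256, max = 255

Minimum: −2^8 = -256.
Maximum: 2^8 − 1 = 255.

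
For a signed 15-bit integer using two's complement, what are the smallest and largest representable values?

min = -16384, max = 16383

Minimum: −2^14 = -16384.
Maximum: 2^14 − 1 = 16383.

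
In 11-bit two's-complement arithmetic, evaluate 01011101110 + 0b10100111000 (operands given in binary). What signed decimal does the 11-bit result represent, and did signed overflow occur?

38; no overflow

01011101110 = 750 (signed)
0b10100111000 → 10100111000 = -712 (signed)
  01011101110
+ 10100111000
= 00000100110  (discard carry-out 1)
Result 00000100110: MSB = 0 → value 38.
Addends have opposite signs, so signed overflow cannot occur.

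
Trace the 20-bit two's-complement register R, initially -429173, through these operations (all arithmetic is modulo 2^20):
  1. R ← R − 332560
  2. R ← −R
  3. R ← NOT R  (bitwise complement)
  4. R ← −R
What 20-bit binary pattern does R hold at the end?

10111001111110000110

Start: R = -429173 = 10010111001110001011.
R = -429173 − 332560 = -761733; wraps to 286843 = 01000110000001111011
R = −(286843) = -286843 = 10111001111110000101
R = NOT 10111001111110000101 = 01000110000001111010 = 286842
R = −(286842) = -286842 = 10111001111110000110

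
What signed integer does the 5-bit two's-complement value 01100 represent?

MSB is 0, so the value is non-negative: 01100 = 12.

12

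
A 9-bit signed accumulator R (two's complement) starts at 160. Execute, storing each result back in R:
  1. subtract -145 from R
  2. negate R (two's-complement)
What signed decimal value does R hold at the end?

Start: R = 160 = 010100000.
R = 160 − (-145) = 305; wraps to -207 = 100110001
R = −(-207) = 207 = 011001111

207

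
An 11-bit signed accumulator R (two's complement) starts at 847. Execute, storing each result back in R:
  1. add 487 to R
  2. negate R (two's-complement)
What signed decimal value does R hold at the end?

714

Start: R = 847 = 01101001111.
R = 847 + 487 = 1334; wraps to -714 = 10100110110
R = −(-714) = 714 = 01011001010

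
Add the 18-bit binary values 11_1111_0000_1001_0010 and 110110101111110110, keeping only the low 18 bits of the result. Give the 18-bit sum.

110101110010001000

  111111000010010010
+ 110110101111110110
= 110101110010001000  (discard carry-out 1)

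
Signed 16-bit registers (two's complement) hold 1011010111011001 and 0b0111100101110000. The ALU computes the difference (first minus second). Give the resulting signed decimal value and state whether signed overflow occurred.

15465; overflow

1011010111011001 = -18983 (signed)
0b0111100101110000 → 0111100101110000 = 31088 (signed)
Subtract via negate-and-add: invert 0111100101110000 + 1 = 1000011010010000 (i.e. -31088).
  1011010111011001
+ 1000011010010000
= 0011110001101001  (discard carry-out 1)
Result 0011110001101001: MSB = 0 → value 15465.
Both addends (after negating the subtrahend) are negative but the stored result is non-negative: signed overflow. The true value -18983 − 31088 = -50071 lies outside [-32768, 32767].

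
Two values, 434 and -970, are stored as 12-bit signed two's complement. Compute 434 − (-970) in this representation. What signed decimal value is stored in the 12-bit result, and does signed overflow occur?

434 → 000110110010
-970 → 110000110110
Subtract via negate-and-add: invert 110000110110 + 1 = 001111001010 (i.e. 970).
  000110110010
+ 001111001010
= 010101111100
Result 010101111100: MSB = 0 → value 1404.
Both addends (after negating the subtrahend) are non-negative and so is the stored result: no signed overflow.

1404; no overflow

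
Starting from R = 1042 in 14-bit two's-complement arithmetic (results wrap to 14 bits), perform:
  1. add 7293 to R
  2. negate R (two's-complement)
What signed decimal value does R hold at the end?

8049

Start: R = 1042 = 00010000010010.
R = 1042 + 7293 = 8335; wraps to -8049 = 10000010001111
R = −(-8049) = 8049 = 01111101110001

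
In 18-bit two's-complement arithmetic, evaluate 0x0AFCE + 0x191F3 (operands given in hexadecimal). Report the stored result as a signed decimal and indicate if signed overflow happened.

0x0AFCE = 001010111111001110 = 45006 (signed)
0x191F3 = 011001000111110011 = 102899 (signed)
  001010111111001110
+ 011001000111110011
= 100100000111000001
Result 100100000111000001: MSB = 1 → 147905 − 262144 = -114239.
Both addends are non-negative but the stored result is negative: signed overflow. The true value 45006 + 102899 = 147905 lies outside [-131072, 131071].

-114239; overflow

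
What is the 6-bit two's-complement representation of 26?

26 is non-negative, so write it directly in 6 bits: 011010.

011010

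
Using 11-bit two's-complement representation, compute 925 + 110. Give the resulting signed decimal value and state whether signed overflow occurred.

-1013; overflow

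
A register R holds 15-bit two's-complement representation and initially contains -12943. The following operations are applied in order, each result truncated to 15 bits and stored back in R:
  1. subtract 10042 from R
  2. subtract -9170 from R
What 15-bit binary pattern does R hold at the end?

100101000001001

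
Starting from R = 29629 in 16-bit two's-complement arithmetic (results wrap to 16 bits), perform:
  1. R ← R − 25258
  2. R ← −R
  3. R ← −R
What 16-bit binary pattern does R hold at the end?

Start: R = 29629 = 0111001110111101.
R = 29629 − 25258 = 4371 = 0001000100010011
R = −(4371) = -4371 = 1110111011101101
R = −(-4371) = 4371 = 0001000100010011

0001000100010011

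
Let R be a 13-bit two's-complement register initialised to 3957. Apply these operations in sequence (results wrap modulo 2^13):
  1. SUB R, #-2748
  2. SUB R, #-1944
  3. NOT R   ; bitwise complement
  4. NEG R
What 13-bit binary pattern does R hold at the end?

0000111001010

Start: R = 3957 = 0111101110101.
R = 3957 − (-2748) = 6705; wraps to -1487 = 1101000110001
R = -1487 − (-1944) = 457 = 0000111001001
R = NOT 0000111001001 = 1111000110110 = -458
R = −(-458) = 458 = 0000111001010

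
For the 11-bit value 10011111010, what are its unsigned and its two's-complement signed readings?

Unsigned: 10011111010 = 1274.
Signed: MSB=1 → 1274 − 2048 = -774.

unsigned = 1274, signed = -774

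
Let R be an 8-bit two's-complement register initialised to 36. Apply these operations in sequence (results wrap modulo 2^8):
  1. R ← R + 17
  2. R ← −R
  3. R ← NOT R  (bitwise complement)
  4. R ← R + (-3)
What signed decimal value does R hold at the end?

Start: R = 36 = 00100100.
R = 36 + 17 = 53 = 00110101
R = −(53) = -53 = 11001011
R = NOT 11001011 = 00110100 = 52
R = 52 + (-3) = 49 = 00110001

49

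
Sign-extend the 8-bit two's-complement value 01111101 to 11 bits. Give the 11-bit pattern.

MSB of 01111101 is 0; replicate it into the new high bits.
000|01111101 → 00001111101 (still 125).

00001111101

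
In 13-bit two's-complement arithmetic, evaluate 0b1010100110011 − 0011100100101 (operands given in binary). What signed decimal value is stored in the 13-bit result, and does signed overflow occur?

3598; overflow

0b1010100110011 → 1010100110011 = -2765 (signed)
0011100100101 = 1829 (signed)
Subtract via negate-and-add: invert 0011100100101 + 1 = 1100011011011 (i.e. -1829).
  1010100110011
+ 1100011011011
= 0111000001110  (discard carry-out 1)
Result 0111000001110: MSB = 0 → value 3598.
Both addends (after negating the subtrahend) are negative but the stored result is non-negative: signed overflow. The true value -2765 − 1829 = -4594 lies outside [-4096, 4095].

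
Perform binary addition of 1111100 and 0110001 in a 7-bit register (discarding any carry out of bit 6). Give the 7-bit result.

  1111100
+ 0110001
= 0101101  (discard carry-out 1)

0101101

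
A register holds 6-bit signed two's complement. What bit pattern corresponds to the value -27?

100101

|-27| = 27 = 011011 in 6 bits.
Invert the bits: 100100. Add 1: 100101.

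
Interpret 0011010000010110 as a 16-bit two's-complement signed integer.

MSB is 0, so the value is non-negative: 0011010000010110 = 13334.

13334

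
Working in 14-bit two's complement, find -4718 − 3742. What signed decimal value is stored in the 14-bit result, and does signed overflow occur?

-4718 → 10110110010010
3742 → 00111010011110
Subtract via negate-and-add: invert 00111010011110 + 1 = 11000101100010 (i.e. -3742).
  10110110010010
+ 11000101100010
= 01111011110100  (discard carry-out 1)
Result 01111011110100: MSB = 0 → value 7924.
Both addends (after negating the subtrahend) are negative but the stored result is non-negative: signed overflow. The true value -4718 − 3742 = -8460 lies outside [-8192, 8191].

7924; overflow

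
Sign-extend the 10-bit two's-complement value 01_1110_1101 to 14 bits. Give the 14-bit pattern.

00000111101101

MSB of 0111101101 is 0; replicate it into the new high bits.
0000|0111101101 → 00000111101101 (still 493).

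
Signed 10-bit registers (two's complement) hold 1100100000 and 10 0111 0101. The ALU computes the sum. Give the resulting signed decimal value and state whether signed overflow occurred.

405; overflow

1100100000 = -224 (signed)
10 0111 0101 → 1001110101 = -395 (signed)
  1100100000
+ 1001110101
= 0110010101  (discard carry-out 1)
Result 0110010101: MSB = 0 → value 405.
Both addends are negative but the stored result is non-negative: signed overflow. The true value -224 + (-395) = -619 lies outside [-512, 511].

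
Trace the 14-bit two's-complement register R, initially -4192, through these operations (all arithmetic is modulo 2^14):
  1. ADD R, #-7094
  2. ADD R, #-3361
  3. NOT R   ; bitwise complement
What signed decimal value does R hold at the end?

-1738

Start: R = -4192 = 10111110100000.
R = -4192 + (-7094) = -11286; wraps to 5098 = 01001111101010
R = 5098 + (-3361) = 1737 = 00011011001001
R = NOT 00011011001001 = 11100100110110 = -1738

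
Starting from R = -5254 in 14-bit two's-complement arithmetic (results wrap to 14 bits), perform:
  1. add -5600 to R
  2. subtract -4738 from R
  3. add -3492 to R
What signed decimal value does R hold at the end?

Start: R = -5254 = 10101101111010.
R = -5254 + (-5600) = -10854; wraps to 5530 = 01010110011010
R = 5530 − (-4738) = 10268; wraps to -6116 = 10100000011100
R = -6116 + (-3492) = -9608; wraps to 6776 = 01101001111000

6776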